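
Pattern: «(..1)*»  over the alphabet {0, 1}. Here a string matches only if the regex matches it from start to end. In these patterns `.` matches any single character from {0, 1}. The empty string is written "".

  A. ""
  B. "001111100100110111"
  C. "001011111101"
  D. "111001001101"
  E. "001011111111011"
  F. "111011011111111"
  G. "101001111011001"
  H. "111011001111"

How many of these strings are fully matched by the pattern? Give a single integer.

7

A → match
B → no match
C → match
D → match
E → match
F → match
G → match
H → match
Total matched: 7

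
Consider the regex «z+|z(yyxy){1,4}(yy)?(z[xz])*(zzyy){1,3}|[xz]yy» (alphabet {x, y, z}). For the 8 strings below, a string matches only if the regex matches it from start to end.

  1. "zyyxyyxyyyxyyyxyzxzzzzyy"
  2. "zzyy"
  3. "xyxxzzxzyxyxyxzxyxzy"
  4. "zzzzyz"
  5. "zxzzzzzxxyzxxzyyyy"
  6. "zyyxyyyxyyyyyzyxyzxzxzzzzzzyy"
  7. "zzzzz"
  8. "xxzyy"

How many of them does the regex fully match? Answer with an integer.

1

1 → no match
2 → no match
3 → no match
4 → no match
5 → no match
6 → no match
7 → match
8 → no match
Total matched: 1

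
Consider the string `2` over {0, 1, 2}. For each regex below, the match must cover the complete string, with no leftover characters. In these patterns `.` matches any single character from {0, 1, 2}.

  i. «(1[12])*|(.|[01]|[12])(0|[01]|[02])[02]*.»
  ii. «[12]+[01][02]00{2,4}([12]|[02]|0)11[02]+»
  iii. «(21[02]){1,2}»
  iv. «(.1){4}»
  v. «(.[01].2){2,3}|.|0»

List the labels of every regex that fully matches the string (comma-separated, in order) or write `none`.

v

i → no match
ii → no match
iii → no match — must start with `21`
iv → no match — must end with `1`
v → match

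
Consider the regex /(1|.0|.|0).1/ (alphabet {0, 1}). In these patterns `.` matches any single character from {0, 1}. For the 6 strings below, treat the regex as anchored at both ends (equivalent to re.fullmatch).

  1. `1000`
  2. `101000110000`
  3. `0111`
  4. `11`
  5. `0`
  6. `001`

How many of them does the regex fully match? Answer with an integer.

1

1 → no match — must end with `1`
2 → no match — must end with `1`
3 → no match
4 → no match
5 → no match — must end with `1`
6 → match
Total matched: 1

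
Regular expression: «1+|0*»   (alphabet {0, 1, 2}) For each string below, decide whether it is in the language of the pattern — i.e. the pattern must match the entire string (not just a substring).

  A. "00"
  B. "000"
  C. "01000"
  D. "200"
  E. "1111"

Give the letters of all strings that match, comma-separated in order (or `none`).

A, B, E

A. "00" → match
B. "000" → match
C. "01000" → no match
D. "200" → no match
E. "1111" → match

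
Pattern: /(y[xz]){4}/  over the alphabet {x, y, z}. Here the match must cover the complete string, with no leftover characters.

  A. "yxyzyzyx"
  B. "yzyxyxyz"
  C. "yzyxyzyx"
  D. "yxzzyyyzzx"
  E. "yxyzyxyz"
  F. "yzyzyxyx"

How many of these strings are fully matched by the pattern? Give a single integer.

5

A. "yxyzyzyx" → match
B. "yzyxyxyz" → match
C. "yzyxyzyx" → match
D. "yxzzyyyzzx" → no match
E. "yxyzyxyz" → match
F. "yzyzyxyx" → match
Total matched: 5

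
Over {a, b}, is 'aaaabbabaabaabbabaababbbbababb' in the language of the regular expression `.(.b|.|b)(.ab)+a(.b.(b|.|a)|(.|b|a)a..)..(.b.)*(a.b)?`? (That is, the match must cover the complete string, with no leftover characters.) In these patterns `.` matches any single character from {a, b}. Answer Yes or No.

Yes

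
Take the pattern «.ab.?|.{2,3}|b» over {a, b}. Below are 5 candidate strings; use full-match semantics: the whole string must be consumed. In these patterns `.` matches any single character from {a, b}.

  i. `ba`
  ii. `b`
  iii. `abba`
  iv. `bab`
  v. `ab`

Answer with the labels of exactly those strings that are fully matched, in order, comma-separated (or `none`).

i, ii, iv, v

i → match
ii → match
iii → no match
iv → match
v → match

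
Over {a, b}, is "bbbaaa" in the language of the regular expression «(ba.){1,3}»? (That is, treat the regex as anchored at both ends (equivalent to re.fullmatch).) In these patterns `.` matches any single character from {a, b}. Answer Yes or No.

No

Every match must start with "ba", but "bbbaaa" does not.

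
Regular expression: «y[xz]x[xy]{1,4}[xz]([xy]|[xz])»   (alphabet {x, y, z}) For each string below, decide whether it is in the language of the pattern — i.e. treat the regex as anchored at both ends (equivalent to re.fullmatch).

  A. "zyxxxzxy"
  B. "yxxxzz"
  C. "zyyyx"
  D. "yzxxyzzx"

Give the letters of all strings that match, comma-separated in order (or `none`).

B

A. "zyxxxzxy" → no match — must start with "y"
B. "yxxxzz" → match
C. "zyyyx" → no match — must start with "y"
D. "yzxxyzzx" → no match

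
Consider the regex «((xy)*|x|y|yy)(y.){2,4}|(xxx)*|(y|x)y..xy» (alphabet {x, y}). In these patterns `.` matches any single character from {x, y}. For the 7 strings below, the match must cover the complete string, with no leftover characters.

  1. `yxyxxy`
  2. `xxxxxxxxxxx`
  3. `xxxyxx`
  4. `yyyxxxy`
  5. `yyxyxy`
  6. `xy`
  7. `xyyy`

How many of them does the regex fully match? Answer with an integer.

1 → no match
2 → no match
3 → no match
4 → no match
5 → match
6 → no match
7 → no match
Total matched: 1

1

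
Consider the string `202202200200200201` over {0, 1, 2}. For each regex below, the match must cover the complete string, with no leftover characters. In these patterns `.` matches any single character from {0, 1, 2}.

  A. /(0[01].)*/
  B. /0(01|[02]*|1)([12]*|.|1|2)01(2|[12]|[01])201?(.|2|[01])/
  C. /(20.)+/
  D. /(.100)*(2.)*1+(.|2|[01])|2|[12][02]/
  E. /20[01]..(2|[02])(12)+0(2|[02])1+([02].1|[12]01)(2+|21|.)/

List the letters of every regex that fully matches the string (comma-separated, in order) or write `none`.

C

A → no match
B → no match — must start with `0`
C → match
D → no match
E → no match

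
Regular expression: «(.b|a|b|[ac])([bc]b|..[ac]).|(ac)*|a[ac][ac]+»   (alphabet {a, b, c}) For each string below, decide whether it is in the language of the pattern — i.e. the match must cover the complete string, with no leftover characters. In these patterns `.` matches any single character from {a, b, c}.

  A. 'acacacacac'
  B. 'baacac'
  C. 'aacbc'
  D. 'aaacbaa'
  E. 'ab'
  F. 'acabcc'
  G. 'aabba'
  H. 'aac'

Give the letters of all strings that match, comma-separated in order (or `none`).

A, H

A → match
B → no match
C → no match
D → no match
E → no match
F → no match
G → no match
H → match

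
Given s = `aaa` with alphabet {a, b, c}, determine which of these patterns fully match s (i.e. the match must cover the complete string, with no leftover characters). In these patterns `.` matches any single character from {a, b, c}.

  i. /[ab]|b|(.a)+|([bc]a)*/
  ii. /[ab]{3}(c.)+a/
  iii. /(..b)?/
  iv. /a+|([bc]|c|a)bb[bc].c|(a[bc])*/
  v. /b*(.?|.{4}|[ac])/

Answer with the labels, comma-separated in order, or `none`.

i → no match
ii → no match
iii → no match
iv → match
v → no match

iv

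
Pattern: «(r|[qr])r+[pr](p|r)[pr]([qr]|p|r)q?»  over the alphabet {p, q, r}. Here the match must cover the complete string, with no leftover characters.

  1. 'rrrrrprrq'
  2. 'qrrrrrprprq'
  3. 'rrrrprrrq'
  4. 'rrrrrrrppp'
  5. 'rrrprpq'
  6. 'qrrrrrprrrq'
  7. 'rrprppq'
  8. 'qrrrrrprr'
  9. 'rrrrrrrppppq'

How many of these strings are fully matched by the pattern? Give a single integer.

9

1. 'rrrrrprrq' → match
2. 'qrrrrrprprq' → match
3. 'rrrrprrrq' → match
4. 'rrrrrrrppp' → match
5. 'rrrprpq' → match
6. 'qrrrrrprrrq' → match
7. 'rrprppq' → match
8. 'qrrrrrprr' → match
9. 'rrrrrrrppppq' → match
Total matched: 9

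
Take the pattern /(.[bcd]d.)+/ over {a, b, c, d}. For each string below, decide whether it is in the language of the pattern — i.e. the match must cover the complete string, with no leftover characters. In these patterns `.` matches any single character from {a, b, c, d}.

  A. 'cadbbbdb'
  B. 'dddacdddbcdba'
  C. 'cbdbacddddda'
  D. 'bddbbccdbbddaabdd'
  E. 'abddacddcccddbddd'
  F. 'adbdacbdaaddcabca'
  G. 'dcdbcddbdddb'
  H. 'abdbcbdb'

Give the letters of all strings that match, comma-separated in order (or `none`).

C, G, H

A → no match
B → no match
C → match
D → no match
E → no match
F → no match
G → match
H → match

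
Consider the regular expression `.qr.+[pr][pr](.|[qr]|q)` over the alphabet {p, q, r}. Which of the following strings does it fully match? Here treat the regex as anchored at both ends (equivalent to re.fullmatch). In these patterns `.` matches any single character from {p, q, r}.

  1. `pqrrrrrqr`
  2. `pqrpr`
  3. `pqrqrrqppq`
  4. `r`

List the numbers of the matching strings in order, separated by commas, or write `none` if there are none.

3

1 → no match
2 → no match
3 → match
4 → no match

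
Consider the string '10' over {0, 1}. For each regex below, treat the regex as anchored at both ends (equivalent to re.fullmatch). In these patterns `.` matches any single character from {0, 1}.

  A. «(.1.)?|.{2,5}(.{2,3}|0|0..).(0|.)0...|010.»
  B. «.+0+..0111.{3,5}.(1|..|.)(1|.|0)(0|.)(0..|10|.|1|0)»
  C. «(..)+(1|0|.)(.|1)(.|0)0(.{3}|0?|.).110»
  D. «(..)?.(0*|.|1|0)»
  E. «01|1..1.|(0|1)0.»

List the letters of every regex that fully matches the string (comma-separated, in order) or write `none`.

D

A → no match
B → no match
C → no match — must end with '110'
D → match
E → no match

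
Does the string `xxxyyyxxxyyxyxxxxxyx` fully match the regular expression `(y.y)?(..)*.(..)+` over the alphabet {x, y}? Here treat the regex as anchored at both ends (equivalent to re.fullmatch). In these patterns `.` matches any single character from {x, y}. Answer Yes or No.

No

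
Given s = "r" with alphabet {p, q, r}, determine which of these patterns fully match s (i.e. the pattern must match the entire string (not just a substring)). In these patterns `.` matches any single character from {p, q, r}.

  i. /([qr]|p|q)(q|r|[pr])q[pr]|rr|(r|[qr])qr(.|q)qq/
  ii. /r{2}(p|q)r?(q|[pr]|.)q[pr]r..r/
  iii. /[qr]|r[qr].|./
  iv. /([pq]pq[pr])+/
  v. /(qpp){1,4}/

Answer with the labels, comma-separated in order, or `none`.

iii

i → no match
ii → no match
iii → match
iv → no match
v → no match — must start with "qpp"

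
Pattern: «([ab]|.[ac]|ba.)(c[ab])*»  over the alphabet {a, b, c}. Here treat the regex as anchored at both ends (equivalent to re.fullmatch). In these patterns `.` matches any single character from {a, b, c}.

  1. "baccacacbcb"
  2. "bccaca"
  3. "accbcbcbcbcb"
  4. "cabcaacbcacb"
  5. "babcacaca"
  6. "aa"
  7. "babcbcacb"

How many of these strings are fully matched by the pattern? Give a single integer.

1 → match
2 → match
3 → match
4 → no match
5 → match
6 → match
7 → match
Total matched: 6

6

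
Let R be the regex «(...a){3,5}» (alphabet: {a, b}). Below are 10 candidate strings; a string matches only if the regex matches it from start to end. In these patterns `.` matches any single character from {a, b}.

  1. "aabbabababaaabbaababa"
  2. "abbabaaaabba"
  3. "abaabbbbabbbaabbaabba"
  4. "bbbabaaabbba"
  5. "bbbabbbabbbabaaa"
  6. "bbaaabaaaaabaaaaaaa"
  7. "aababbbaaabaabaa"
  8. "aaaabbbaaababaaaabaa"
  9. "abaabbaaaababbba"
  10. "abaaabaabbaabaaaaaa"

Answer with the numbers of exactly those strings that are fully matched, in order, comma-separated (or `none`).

2, 4, 5, 7, 8, 9

1 → no match
2. "abbabaaaabba" → match
3 → no match
4. "bbbabaaabbba" → match
5 → match
6 → no match
7 → match
8 → match
9 → match
10 → no match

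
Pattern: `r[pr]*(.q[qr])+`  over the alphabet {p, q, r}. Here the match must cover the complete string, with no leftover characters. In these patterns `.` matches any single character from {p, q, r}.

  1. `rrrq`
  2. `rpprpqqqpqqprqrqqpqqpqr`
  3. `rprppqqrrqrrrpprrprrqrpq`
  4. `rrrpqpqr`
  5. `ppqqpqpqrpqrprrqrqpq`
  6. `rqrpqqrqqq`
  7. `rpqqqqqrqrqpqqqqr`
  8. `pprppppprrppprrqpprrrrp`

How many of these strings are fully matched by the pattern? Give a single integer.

1 → no match
2 → no match
3 → no match
4 → no match
5 → no match — must start with `r`
6 → no match
7 → no match
8 → no match — must start with `r`
Total matched: 0

0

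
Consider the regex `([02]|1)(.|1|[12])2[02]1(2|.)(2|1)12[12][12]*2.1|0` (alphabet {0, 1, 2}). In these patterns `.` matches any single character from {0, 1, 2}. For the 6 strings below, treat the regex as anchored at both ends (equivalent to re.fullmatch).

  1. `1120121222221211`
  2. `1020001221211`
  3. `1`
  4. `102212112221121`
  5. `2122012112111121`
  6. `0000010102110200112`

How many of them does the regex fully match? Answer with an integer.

0

1 → no match
2 → no match
3 → no match
4 → no match
5 → no match
6 → no match
Total matched: 0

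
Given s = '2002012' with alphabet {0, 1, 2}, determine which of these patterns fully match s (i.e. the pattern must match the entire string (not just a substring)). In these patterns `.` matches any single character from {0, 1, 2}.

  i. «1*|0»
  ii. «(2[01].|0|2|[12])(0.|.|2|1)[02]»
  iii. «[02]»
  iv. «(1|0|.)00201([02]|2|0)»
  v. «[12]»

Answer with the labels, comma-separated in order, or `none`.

i → no match
ii → no match
iii → no match
iv → match
v → no match

iv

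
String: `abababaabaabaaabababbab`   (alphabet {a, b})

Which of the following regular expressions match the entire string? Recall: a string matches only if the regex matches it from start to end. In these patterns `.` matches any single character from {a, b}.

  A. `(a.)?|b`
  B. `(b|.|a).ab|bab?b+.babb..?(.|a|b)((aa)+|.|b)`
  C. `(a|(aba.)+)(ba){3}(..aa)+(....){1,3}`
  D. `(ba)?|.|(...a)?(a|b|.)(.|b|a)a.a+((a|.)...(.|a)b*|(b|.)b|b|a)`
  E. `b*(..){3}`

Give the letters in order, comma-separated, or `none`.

A → no match
B → no match
C → match
D → no match
E → no match

C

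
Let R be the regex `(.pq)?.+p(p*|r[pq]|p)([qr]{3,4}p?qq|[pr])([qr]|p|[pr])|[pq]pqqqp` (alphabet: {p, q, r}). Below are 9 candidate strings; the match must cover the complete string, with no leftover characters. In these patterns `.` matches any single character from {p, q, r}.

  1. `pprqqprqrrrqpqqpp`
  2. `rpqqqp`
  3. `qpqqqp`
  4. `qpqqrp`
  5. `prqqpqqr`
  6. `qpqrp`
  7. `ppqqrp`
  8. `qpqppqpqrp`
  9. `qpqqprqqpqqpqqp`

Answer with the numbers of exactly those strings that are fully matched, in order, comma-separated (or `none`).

3

1 → no match
2. `rpqqqp` → no match
3. `qpqqqp` → match
4. `qpqqrp` → no match
5. `prqqpqqr` → no match
6. `qpqrp` → no match
7. `ppqqrp` → no match
8. `qpqppqpqrp` → no match
9 → no match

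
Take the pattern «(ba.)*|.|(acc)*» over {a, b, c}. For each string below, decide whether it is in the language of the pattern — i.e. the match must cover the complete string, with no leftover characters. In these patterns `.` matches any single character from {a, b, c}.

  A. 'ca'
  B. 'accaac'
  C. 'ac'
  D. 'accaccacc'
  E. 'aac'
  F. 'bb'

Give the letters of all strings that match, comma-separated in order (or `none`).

A. 'ca' → no match
B. 'accaac' → no match
C. 'ac' → no match
D. 'accaccacc' → match
E. 'aac' → no match
F. 'bb' → no match

D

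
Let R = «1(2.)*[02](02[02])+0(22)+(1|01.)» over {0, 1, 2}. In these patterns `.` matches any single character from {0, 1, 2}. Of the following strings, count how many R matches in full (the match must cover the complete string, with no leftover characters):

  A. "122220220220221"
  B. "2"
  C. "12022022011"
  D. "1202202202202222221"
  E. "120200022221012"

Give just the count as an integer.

2

A → no match
B → no match — must start with "1"
C → match
D → match
E → no match
Total matched: 2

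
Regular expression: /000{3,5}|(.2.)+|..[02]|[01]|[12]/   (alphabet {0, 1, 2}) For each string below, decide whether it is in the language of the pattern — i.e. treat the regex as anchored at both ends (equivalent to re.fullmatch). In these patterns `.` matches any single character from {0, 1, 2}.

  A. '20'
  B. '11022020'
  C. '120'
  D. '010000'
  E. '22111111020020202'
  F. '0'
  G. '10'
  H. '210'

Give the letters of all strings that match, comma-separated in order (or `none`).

A → no match
B → no match
C → match
D → no match
E → no match
F → match
G → no match
H → match

C, F, H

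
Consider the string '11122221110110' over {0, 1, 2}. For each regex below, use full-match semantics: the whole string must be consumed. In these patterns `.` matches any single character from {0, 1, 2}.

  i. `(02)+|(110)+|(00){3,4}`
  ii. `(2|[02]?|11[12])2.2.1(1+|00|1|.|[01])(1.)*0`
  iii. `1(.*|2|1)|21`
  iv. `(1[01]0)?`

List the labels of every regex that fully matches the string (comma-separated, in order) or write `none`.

ii, iii

i → no match
ii → match
iii → match
iv → no match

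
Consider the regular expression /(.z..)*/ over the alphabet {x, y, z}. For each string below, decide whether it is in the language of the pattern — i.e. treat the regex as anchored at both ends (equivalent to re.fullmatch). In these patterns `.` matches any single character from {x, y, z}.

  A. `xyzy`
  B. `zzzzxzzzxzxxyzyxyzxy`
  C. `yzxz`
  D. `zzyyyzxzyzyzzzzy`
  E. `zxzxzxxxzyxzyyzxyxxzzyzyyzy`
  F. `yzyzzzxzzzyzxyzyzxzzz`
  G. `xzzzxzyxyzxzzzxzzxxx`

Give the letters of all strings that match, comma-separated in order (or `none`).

A → no match
B → match
C → match
D → match
E → no match
F → no match
G → no match

B, C, D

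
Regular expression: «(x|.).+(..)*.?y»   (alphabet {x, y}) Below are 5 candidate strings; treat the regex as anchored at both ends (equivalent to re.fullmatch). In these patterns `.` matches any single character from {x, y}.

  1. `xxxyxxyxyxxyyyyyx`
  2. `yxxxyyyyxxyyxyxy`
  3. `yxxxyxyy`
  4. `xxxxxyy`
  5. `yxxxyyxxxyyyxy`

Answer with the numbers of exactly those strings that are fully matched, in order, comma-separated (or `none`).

1 → no match — must end with `y`
2 → match
3 → match
4 → match
5 → match

2, 3, 4, 5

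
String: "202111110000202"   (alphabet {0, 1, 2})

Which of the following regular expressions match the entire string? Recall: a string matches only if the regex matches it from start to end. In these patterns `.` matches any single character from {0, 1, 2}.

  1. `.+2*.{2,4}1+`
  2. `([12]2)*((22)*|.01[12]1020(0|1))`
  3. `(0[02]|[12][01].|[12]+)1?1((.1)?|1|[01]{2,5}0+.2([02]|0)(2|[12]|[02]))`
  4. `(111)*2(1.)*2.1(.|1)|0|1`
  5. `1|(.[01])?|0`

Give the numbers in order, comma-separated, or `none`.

1 → no match — must end with "1"
2 → no match
3 → match
4 → no match
5 → no match

3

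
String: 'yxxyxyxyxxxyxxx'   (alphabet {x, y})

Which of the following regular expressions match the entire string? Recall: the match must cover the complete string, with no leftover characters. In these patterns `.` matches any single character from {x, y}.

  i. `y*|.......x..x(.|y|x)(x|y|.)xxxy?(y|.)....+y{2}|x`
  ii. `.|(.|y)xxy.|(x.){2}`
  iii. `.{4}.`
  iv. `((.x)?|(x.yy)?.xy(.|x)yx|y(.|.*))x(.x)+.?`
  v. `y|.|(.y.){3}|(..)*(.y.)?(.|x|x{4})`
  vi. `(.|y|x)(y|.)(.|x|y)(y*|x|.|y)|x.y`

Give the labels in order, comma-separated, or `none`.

iv, v

i → no match
ii → no match
iii → no match
iv → match
v → match
vi → no match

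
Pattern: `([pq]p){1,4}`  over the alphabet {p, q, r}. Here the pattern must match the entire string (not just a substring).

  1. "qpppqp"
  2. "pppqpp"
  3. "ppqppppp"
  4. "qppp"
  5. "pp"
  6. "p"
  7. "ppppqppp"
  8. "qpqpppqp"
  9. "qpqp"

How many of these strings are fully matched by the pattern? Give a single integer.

7

1 → match
2 → no match
3 → match
4 → match
5 → match
6 → no match
7 → match
8 → match
9 → match
Total matched: 7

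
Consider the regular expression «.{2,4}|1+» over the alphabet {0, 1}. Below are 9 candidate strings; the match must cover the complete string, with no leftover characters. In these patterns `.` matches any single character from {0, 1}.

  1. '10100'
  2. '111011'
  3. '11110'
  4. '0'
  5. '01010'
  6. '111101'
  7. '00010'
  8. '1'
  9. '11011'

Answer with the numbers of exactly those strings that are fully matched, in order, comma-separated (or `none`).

1. '10100' → no match
2. '111011' → no match
3. '11110' → no match
4. '0' → no match
5. '01010' → no match
6. '111101' → no match
7. '00010' → no match
8. '1' → match
9. '11011' → no match

8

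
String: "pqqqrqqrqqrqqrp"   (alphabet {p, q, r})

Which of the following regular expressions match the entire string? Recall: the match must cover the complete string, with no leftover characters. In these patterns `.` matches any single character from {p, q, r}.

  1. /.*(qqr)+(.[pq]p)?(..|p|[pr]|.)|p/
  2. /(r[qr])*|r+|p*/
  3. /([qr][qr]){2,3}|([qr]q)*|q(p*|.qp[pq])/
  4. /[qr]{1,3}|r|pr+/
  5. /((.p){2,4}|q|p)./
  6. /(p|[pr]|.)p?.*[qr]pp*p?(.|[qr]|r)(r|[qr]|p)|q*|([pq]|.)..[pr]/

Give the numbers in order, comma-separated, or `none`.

1 → match
2 → no match
3 → no match
4 → no match
5 → no match
6 → no match

1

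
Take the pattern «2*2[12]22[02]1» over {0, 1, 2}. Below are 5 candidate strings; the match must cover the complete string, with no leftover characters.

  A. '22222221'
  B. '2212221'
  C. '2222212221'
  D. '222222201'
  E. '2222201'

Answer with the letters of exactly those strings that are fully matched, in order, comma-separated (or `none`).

A, B, C, D, E

A → match
B → match
C → match
D → match
E → match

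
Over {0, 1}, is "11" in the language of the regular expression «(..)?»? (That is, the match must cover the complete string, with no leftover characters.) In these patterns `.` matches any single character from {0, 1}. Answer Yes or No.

Yes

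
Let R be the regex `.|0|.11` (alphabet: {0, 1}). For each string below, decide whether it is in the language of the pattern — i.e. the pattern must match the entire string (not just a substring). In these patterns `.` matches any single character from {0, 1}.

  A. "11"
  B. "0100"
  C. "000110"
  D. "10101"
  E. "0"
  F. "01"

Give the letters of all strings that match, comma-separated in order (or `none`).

E

A → no match
B → no match
C → no match
D → no match
E → match
F → no match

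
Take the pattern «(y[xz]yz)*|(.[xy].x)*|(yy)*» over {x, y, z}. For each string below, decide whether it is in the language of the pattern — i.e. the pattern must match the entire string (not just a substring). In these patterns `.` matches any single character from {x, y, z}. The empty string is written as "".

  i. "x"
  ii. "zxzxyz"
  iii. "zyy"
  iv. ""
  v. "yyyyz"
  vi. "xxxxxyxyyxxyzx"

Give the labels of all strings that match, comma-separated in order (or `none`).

iv

i → no match
ii → no match
iii → no match
iv → match
v → no match
vi → no match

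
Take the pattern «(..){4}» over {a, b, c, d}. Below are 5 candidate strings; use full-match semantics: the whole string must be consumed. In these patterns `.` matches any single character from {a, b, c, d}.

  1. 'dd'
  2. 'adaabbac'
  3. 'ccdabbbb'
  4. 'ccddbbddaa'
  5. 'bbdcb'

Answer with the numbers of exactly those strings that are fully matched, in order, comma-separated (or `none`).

2, 3

1 → no match
2 → match
3 → match
4 → no match
5 → no match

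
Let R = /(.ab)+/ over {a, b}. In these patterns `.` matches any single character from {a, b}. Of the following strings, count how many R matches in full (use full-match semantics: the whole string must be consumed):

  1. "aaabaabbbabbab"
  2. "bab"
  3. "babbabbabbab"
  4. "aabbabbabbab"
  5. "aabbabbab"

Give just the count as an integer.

4

1 → no match
2 → match
3 → match
4 → match
5 → match
Total matched: 4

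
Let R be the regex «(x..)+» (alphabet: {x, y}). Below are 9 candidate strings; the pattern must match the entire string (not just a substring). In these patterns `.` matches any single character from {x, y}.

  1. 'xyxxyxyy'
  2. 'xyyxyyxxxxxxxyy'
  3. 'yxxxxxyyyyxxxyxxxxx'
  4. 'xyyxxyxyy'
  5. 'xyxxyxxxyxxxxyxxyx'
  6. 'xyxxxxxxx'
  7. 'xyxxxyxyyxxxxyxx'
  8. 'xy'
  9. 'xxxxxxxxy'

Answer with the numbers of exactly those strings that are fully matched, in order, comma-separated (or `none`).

1 → no match
2 → match
3 → no match — must start with 'x'
4 → match
5 → match
6 → match
7 → no match
8 → no match
9 → match

2, 4, 5, 6, 9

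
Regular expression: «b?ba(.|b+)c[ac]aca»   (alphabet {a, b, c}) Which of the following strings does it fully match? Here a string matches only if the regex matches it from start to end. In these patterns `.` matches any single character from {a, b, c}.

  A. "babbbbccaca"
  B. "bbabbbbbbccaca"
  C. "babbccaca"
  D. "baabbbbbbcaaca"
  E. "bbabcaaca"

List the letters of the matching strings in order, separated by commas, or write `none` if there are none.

A → match
B → match
C → match
D → no match
E → match

A, B, C, E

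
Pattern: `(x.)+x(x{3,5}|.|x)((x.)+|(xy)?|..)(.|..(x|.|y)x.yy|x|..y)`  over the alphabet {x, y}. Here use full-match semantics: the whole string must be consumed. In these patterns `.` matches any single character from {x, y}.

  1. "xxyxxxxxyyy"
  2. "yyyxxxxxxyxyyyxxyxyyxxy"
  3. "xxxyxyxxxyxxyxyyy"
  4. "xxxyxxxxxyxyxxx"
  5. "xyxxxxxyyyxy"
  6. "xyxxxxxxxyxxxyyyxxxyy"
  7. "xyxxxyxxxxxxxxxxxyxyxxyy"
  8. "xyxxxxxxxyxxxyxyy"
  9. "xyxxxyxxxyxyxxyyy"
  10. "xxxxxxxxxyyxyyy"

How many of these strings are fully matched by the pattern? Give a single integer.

8

1 → no match
2 → no match — must start with "x"
3 → match
4 → match
5 → match
6 → match
7 → match
8 → match
9 → match
10 → match
Total matched: 8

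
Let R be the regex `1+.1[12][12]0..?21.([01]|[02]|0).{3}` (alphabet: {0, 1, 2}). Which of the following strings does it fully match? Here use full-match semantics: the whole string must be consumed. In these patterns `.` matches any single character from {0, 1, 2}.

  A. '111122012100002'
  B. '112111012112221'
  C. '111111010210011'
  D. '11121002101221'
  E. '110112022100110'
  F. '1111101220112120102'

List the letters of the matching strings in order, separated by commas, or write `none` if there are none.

A → match
B → match
C → no match
D → match
E → match
F → match

A, B, D, E, F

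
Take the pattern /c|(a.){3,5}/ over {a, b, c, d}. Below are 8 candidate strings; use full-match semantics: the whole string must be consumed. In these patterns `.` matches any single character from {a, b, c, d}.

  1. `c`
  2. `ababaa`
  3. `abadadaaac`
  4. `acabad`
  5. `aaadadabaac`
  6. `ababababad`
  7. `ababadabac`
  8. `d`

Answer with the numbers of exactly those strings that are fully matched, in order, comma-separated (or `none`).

1. `c` → match
2. `ababaa` → match
3. `abadadaaac` → match
4. `acabad` → match
5. `aaadadabaac` → no match
6. `ababababad` → match
7. `ababadabac` → match
8. `d` → no match

1, 2, 3, 4, 6, 7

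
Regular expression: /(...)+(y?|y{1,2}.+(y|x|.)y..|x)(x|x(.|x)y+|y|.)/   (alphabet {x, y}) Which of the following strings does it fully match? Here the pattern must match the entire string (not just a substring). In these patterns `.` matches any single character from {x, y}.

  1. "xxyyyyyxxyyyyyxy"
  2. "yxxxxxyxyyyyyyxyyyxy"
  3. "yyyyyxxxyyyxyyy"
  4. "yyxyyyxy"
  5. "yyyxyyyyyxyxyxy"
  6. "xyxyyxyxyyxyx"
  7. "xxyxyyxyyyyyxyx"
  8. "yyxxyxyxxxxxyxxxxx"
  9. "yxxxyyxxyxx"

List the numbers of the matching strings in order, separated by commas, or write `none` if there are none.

1, 2, 3, 4, 6, 9

1 → match
2 → match
3 → match
4 → match
5 → no match
6 → match
7 → no match
8 → no match
9 → match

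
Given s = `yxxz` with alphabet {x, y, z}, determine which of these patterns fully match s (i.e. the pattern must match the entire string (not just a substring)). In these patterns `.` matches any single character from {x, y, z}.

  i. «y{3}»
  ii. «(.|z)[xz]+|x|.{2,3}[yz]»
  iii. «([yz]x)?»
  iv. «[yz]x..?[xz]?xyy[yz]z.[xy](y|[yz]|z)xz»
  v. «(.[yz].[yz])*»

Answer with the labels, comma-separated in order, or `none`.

ii

i → no match — must end with `y`
ii → match
iii → no match
iv → no match
v → no match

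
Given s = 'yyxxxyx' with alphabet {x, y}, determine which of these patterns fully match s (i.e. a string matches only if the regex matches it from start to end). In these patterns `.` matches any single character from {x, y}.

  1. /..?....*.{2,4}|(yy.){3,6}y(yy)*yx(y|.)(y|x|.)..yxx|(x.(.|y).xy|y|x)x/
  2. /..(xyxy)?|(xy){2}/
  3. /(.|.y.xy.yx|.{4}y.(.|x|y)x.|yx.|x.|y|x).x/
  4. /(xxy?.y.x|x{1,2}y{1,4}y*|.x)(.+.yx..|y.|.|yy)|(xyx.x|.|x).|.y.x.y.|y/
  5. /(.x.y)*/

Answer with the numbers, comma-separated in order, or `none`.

1 → match
2 → no match
3 → no match
4 → match
5 → no match

1, 4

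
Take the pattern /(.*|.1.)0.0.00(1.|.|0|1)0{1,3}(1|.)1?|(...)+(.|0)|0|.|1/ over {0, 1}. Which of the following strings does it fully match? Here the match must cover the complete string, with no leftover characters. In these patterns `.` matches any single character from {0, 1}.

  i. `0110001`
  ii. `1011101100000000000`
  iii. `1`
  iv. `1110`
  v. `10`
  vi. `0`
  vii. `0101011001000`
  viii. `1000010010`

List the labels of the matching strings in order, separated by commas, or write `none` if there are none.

i. `0110001` → match
ii → match
iii. `1` → match
iv. `1110` → match
v. `10` → no match
vi. `0` → match
vii → match
viii. `1000010010` → match

i, ii, iii, iv, vi, vii, viii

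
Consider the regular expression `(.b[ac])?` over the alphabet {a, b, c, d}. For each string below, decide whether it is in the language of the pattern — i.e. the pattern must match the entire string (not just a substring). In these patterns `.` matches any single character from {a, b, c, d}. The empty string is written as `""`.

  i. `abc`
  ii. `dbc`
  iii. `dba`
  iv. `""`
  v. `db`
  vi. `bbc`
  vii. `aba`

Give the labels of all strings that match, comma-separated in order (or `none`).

i, ii, iii, iv, vi, vii

i → match
ii → match
iii → match
iv → match
v → no match
vi → match
vii → match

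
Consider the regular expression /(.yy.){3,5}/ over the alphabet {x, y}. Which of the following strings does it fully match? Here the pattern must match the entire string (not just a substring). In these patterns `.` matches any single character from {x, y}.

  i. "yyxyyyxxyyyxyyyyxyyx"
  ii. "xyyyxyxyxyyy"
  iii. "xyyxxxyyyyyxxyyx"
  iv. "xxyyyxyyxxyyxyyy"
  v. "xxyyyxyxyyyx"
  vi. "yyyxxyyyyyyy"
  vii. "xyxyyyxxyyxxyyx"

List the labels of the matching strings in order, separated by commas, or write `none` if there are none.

i → no match
ii → no match
iii → no match
iv → no match
v → no match
vi → match
vii → no match

vi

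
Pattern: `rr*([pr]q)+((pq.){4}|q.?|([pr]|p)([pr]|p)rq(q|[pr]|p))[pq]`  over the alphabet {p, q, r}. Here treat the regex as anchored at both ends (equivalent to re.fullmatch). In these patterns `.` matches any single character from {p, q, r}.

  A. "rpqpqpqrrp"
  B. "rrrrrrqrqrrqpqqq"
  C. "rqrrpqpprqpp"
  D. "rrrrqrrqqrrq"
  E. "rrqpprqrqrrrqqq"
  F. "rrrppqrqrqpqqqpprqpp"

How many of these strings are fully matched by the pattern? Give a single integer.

0

A → no match
B → no match
C → no match
D → no match
E → no match
F → no match
Total matched: 0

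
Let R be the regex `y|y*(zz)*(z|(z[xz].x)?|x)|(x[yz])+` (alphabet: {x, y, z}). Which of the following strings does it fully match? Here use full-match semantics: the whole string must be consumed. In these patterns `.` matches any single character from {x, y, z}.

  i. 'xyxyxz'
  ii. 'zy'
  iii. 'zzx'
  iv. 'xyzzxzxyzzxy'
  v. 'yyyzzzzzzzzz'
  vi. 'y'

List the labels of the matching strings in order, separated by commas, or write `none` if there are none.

i. 'xyxyxz' → match
ii. 'zy' → no match
iii. 'zzx' → match
iv. 'xyzzxzxyzzxy' → no match
v. 'yyyzzzzzzzzz' → match
vi. 'y' → match

i, iii, v, vi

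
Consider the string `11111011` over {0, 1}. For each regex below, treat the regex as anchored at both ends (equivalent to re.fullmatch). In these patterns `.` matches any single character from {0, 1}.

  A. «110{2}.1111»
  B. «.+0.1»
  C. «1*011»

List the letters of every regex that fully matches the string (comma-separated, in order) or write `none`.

B, C

A → no match — must start with `110`
B → match
C → match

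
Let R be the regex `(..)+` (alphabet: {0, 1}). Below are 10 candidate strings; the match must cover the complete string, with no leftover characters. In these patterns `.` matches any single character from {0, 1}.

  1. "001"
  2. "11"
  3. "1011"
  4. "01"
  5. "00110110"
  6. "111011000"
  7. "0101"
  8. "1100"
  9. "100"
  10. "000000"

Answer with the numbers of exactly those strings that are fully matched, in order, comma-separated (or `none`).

1. "001" → no match
2. "11" → match
3. "1011" → match
4. "01" → match
5. "00110110" → match
6. "111011000" → no match
7. "0101" → match
8. "1100" → match
9. "100" → no match
10. "000000" → match

2, 3, 4, 5, 7, 8, 10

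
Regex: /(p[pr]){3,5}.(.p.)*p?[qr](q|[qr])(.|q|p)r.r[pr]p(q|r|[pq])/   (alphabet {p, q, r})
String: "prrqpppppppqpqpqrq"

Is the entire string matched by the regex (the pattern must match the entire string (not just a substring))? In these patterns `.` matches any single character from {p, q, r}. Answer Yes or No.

No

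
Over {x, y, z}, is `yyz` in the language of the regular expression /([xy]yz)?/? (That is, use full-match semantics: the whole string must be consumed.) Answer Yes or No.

Yes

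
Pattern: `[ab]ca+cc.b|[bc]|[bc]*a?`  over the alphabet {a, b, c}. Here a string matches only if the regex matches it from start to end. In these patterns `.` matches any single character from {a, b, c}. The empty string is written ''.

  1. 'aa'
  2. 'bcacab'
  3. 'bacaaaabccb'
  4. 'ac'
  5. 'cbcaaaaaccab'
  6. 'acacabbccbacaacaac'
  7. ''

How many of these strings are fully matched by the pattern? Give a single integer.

1 → no match
2 → no match
3 → no match
4 → no match
5 → no match
6 → no match
7 → match
Total matched: 1

1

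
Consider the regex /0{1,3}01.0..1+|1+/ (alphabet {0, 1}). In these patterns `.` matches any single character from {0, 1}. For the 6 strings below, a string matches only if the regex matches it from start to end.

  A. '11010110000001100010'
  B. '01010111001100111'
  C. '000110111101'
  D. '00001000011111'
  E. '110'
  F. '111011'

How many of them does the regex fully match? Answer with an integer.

A → no match — must end with '1'
B → no match
C → no match
D → match
E → no match — must end with '1'
F → no match
Total matched: 1

1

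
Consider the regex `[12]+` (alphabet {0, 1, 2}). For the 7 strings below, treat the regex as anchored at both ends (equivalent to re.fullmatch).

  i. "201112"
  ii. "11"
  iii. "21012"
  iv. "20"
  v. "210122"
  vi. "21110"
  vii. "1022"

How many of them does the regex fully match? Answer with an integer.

1

i → no match
ii → match
iii → no match
iv → no match
v → no match
vi → no match
vii → no match
Total matched: 1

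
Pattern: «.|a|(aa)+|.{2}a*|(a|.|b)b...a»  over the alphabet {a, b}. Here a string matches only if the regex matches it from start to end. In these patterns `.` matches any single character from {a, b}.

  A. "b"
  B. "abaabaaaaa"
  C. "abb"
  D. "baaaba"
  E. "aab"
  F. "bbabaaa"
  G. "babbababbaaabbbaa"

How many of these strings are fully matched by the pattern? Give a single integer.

A. "b" → match
B. "abaabaaaaa" → no match
C. "abb" → no match
D. "baaaba" → no match
E. "aab" → no match
F. "bbabaaa" → no match
G → no match
Total matched: 1

1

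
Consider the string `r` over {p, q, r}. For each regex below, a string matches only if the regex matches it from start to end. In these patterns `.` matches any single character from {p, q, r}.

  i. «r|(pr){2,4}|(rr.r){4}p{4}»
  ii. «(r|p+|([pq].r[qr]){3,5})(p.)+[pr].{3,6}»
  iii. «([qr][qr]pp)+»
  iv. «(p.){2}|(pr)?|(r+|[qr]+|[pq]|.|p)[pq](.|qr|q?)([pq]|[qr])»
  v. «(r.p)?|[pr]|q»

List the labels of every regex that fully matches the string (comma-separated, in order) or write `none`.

i → match
ii → no match
iii → no match — must end with `pp`
iv → no match
v → match

i, v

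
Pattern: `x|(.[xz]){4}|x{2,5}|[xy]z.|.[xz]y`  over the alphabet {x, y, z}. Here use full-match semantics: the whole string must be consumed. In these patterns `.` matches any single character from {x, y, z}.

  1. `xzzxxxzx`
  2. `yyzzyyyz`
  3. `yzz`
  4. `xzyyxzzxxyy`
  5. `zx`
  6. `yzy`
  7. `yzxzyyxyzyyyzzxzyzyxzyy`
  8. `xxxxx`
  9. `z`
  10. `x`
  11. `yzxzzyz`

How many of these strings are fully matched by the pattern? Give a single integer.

1 → match
2 → no match
3 → match
4 → no match
5 → no match
6 → match
7 → no match
8 → match
9 → no match
10 → match
11 → no match
Total matched: 5

5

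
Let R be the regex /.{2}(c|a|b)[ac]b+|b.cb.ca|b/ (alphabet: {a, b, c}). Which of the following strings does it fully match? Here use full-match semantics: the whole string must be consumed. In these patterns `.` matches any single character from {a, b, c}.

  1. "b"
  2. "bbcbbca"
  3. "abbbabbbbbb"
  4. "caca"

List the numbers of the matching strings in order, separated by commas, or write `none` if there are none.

1 → match
2 → match
3 → no match
4 → no match

1, 2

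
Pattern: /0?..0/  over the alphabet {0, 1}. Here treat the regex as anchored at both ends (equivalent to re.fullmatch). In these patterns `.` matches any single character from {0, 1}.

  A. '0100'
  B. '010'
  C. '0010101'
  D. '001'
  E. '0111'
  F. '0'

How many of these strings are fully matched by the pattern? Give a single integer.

2

A. '0100' → match
B. '010' → match
C. '0010101' → no match — must end with '0'
D. '001' → no match — must end with '0'
E. '0111' → no match — must end with '0'
F. '0' → no match
Total matched: 2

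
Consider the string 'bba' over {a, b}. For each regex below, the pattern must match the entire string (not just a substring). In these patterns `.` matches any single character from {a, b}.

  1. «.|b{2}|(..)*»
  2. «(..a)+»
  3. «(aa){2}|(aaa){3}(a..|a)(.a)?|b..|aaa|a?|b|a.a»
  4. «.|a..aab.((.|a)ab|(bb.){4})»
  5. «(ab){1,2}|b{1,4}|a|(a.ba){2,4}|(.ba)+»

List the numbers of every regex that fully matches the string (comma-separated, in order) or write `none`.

1 → no match
2 → match
3 → match
4 → no match
5 → match

2, 3, 5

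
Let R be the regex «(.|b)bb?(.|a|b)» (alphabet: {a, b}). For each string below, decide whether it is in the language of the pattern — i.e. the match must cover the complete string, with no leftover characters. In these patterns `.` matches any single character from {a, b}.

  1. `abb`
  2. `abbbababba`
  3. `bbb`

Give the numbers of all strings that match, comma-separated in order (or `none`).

1 → match
2 → no match
3 → match

1, 3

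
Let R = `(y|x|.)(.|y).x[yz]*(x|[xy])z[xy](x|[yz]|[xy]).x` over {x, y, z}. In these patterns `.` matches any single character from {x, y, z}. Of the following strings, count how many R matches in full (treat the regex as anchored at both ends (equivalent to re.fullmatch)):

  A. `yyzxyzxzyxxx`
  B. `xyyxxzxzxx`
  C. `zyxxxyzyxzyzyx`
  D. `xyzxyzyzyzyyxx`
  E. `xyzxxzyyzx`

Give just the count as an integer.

4

A → match
B → match
C → no match
D → match
E → match
Total matched: 4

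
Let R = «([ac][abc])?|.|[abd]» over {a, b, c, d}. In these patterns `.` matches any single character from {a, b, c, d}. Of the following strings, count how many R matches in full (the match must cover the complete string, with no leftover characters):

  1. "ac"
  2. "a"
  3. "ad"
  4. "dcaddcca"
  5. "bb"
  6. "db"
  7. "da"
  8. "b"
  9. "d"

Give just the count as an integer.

4

1. "ac" → match
2. "a" → match
3. "ad" → no match
4. "dcaddcca" → no match
5. "bb" → no match
6. "db" → no match
7. "da" → no match
8. "b" → match
9. "d" → match
Total matched: 4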